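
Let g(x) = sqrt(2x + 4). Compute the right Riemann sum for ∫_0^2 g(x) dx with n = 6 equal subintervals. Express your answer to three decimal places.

Δx = (2 − 0)/6 = 1/3.
Right endpoints: 1/3, 2/3, 1, 4/3, 5/3, 2.
g(1/3) ≈ 2.160, g(2/3) ≈ 2.309, g(1) ≈ 2.449, g(4/3) ≈ 2.582, g(5/3) ≈ 2.708, g(2) ≈ 2.828.
Sum = Δx · [g(1/3) + g(2/3) + g(1) + ...].
Sum ≈ 5.013.

5.013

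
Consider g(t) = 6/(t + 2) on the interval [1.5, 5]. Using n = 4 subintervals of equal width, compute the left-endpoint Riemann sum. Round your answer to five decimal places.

Δt = (5 − 1.5)/4 = 0.875.
Left endpoints: 1.5, 2.375, 3.25, 4.125.
g(1.5) = 12/7, g(2.375) = 48/35, g(3.25) = 8/7, g(4.125) = 48/49.
Sum = Δt · [g(1.5) + g(2.375) + g(3.25) + g(4.125)].
Sum ≈ 4.55714.

4.55714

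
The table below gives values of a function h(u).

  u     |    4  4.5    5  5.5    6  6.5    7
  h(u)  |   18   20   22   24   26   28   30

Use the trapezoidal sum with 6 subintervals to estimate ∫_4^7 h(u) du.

Δu = 0.5.
T_6 = (0.5/2)·[18 + 2·20 + 2·22 + 2·24 + 2·26 + 2·28 + 30] = 72.

72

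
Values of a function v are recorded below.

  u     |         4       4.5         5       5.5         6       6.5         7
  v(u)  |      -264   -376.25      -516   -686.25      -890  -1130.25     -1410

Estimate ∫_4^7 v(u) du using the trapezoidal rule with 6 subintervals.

Δu = 0.5.
T_6 = (0.5/2)·[(-264) + 2·(-376.25) + 2·(-516) + 2·(-686.25) + 2·(-890) + 2·(-1130.25) + (-1410)] = -2217.875.

-2217.875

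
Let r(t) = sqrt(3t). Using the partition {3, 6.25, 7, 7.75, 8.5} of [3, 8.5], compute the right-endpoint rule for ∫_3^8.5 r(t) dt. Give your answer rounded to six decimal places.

Subinterval widths: 3.25, 0.75, 0.75, 0.75.
Right endpoints: 6.25, 7, 7.75, 8.5.
r(6.25) ≈ 4.330127, r(7) ≈ 4.582576, r(7.75) ≈ 4.821825, r(8.5) ≈ 5.049752.
Sum = Σ Δt_i · r(t_i).
Sum ≈ 24.913528.

24.913528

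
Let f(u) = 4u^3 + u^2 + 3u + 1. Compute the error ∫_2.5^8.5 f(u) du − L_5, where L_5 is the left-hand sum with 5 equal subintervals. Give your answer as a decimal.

1390.32

Exact integral: ∫_2.5^8.5 f(u) du = 5485.5.
L_5 = 4095.18.
Error = 5485.5 − 4095.18 = 1390.32.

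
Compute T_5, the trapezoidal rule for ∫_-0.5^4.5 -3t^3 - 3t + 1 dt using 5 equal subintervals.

Δt = (4.5 − (-0.5))/5 = 1.
f(-0.5) = 2.875, f(0.5) = -0.875, f(1.5) = -13.625, f(2.5) = -53.375, f(3.5) = -138.125, f(4.5) = -285.875.
T_5 = (Δt/2)·[f(t_0) + 2f(t_1) + ... + 2f(t_{4}) + f(t_5)].
Sum = -347.5.

-347.5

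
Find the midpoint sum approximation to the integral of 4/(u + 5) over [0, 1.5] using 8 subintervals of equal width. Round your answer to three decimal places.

1.049

Δu = (1.5 − 0)/8 = 0.1875.
Midpoints: 0.09375, 0.28125, 0.46875, 0.65625, 0.84375, 1.03125, 1.21875, 1.40625.
f(0.09375) = 128/163, f(0.28125) = 128/169, f(0.46875) = 128/175, f(0.65625) = 128/181, f(0.84375) = 128/187, f(1.03125) = 128/193, f(1.21875) = 128/199, f(1.40625) = 128/205.
Sum = Δu · [f(0.09375) + f(0.28125) + f(0.46875) + ...].
Sum ≈ 1.049.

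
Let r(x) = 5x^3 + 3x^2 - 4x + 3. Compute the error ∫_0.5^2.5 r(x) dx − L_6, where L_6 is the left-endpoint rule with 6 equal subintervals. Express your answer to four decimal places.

13.6389

Exact integral: ∫_0.5^2.5 r(x) dx = 58.25.
L_6 ≈ 44.611111.
Error ≈ 58.25 − 44.611111 ≈ 13.6389.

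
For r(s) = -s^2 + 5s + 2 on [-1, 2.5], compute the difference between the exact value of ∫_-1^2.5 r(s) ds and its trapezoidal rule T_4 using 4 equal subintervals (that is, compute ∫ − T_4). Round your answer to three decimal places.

0.447

Exact integral: ∫_-1^2.5 r(s) ds ≈ 14.58333.
T_4 = 14.13671875.
Error ≈ 14.58333 − 14.13671875 ≈ 0.447.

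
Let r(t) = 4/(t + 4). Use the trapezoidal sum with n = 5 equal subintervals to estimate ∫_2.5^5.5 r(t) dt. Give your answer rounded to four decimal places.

1.5195

Δt = (5.5 − 2.5)/5 = 0.6.
r(2.5) = 8/13, r(3.1) = 40/71, r(3.7) = 40/77, r(4.3) = 40/83, r(4.9) = 40/89, r(5.5) = 8/19.
T_5 = (Δt/2)·[r(t_0) + 2r(t_1) + ... + 2r(t_{4}) + r(t_5)].
Sum ≈ 1.5195.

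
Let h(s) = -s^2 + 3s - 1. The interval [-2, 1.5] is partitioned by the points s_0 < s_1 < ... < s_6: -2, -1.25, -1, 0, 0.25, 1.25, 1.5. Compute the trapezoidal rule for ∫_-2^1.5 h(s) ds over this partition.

Subinterval widths: 0.75, 0.25, 1, 0.25, 1, 0.25.
h(-2) = -11, h(-1.25) = -6.3125, h(-1) = -5, h(0) = -1, h(0.25) = -0.3125, h(1.25) = 1.1875, h(1.5) = 1.25.
On each subinterval the trapezoid contributes (Δs_i/2)·[h(s_{i-1}) + h(s_i)].
Sum = -10.328125.

-10.328125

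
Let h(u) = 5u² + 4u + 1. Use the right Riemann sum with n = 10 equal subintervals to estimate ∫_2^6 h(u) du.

450.4

Δu = (6 − 2)/10 = 0.4.
Right endpoints: 2.4, 2.8, 3.2, 3.6, 4, 4.4, 4.8, 5.2, 5.6, 6.
h(2.4) = 39.4, h(2.8) = 51.4, h(3.2) = 65, h(3.6) = 80.2, h(4) = 97, h(4.4) = 115.4, h(4.8) = 135.4, h(5.2) = 157, h(5.6) = 180.2, h(6) = 205.
Sum = Δu · [h(2.4) + h(2.8) + h(3.2) + ...].
Sum = 450.4.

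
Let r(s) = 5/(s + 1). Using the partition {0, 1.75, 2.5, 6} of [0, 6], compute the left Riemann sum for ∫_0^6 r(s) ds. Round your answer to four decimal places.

15.1136

Subinterval widths: 1.75, 0.75, 3.5.
Left endpoints: 0, 1.75, 2.5.
r(0) = 5, r(1.75) = 20/11, r(2.5) = 10/7.
Sum = Σ Δs_i · r(s_i).
Sum ≈ 15.1136.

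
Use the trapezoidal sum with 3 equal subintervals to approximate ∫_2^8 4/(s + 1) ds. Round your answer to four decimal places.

4.5206

Δs = (8 − 2)/3 = 2.
f(2) = 4/3, f(4) = 0.8, f(6) = 4/7, f(8) = 4/9.
T_3 = (Δs/2)·[f(s_0) + 2f(s_1) + 2f(s_2) + f(s_3)].
Sum ≈ 4.5206.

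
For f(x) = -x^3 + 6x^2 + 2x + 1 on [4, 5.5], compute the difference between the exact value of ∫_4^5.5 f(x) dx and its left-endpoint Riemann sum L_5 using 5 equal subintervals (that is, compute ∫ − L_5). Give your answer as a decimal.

Exact integral: ∫_4^5.5 f(x) dx = 55.734375.
L_5 = 57.63.
Error = 55.734375 − 57.63 = -1.895625.

-1.895625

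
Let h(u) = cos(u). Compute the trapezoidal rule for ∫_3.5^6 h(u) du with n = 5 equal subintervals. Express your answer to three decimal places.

Δu = (6 − 3.5)/5 = 0.5.
h(3.5) ≈ -0.936, h(4) ≈ -0.654, h(4.5) ≈ -0.211, h(5) ≈ 0.284, h(5.5) ≈ 0.709, h(6) ≈ 0.960.
T_5 = (Δu/2)·[h(u_0) + 2h(u_1) + ... + 2h(u_{4}) + h(u_5)].
Sum ≈ 0.070.

0.070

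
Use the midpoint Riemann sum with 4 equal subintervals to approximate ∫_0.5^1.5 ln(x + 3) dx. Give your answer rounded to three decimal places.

Δx = (1.5 − 0.5)/4 = 0.25.
Midpoints: 0.625, 0.875, 1.125, 1.375.
f(0.625) ≈ 1.288, f(0.875) ≈ 1.355, f(1.125) ≈ 1.417, f(1.375) ≈ 1.476.
Sum = Δx · [f(0.625) + f(0.875) + f(1.125) + f(1.375)].
Sum ≈ 1.384.

1.384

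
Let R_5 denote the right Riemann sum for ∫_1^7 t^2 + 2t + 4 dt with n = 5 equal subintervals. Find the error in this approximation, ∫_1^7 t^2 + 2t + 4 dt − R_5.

-37.44

Exact integral: ∫_1^7 f(t) dt = 186.
R_5 = 223.44.
Error = 186 − 223.44 = -37.44.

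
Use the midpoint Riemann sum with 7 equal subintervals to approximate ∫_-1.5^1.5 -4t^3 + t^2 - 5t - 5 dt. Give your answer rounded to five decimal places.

-12.79592

Δt = (1.5 − (-1.5))/7 = 3/7.
Midpoints: -9/7, -6/7, -3/7, 0, 3/7, 6/7, 9/7.
f(-9/7) = 3973/343, f(-6/7) = 871/343, f(-3/7) = -809/343, f(0) = -5, f(3/7) = -2495/343, f(6/7) = -3797/343, f(9/7) = -6269/343.
Sum = Δt · [f(-9/7) + f(-6/7) + f(-3/7) + ...].
Sum ≈ -12.79592.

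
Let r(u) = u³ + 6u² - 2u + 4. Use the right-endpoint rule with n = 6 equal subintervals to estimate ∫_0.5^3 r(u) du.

Δu = (3 − 0.5)/6 = 5/12.
Right endpoints: 11/12, 4/3, 1.75, 13/6, 31/12, 3.
r(11/12) = 13787/1728, r(4/3) = 388/27, r(1.75) = 24.234375, r(13/6) = 8209/216, r(31/12) = 96967/1728, r(3) = 79.
Sum = Δu · [r(11/12) + r(4/3) + r(1.75) + ...].
Sum = 91.54296875.

91.54296875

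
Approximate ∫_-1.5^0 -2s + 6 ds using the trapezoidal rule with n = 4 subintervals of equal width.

Δs = (0 − (-1.5))/4 = 0.375.
f(-1.5) = 9, f(-1.125) = 8.25, f(-0.75) = 7.5, f(-0.375) = 6.75, f(0) = 6.
T_4 = (Δs/2)·[f(s_0) + 2f(s_1) + 2f(s_2) + 2f(s_3) + f(s_4)].
Sum = 11.25.

11.25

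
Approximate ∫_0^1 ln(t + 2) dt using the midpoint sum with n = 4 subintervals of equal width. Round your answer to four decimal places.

0.9100

Δt = (1 − 0)/4 = 0.25.
Midpoints: 0.125, 0.375, 0.625, 0.875.
f(0.125) ≈ 0.7538, f(0.375) ≈ 0.8650, f(0.625) ≈ 0.9651, f(0.875) ≈ 1.0561.
Sum = Δt · [f(0.125) + f(0.375) + f(0.625) + f(0.875)].
Sum ≈ 0.9100.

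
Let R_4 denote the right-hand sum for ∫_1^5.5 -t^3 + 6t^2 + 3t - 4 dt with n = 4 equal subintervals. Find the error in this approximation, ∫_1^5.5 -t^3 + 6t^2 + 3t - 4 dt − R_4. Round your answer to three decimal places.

-9.729

Exact integral: ∫_1^5.5 f(t) dt = 128.109375.
R_4 ≈ 137.83887.
Error ≈ 128.109375 − 137.83887 ≈ -9.729.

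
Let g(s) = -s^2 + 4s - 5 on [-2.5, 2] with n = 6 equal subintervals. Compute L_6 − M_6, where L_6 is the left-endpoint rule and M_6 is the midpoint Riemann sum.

-8.2265625

L_6 = -42.890625.
M_6 = -34.6640625.
L_6 − M_6 = -8.2265625.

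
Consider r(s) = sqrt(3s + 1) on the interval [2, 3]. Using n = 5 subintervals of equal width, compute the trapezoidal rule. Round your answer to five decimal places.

2.91136

Δs = (3 − 2)/5 = 0.2.
r(2) ≈ 2.64575, r(2.2) ≈ 2.75681, r(2.4) ≈ 2.86356, r(2.6) ≈ 2.96648, r(2.8) ≈ 3.06594, r(3) ≈ 3.16228.
T_5 = (Δs/2)·[r(s_0) + 2r(s_1) + ... + 2r(s_{4}) + r(s_5)].
Sum ≈ 2.91136.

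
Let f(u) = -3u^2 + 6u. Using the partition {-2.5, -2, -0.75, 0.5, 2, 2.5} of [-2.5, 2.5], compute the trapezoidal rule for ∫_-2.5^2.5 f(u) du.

-35.015625

Subinterval widths: 0.5, 1.25, 1.25, 1.5, 0.5.
f(-2.5) = -33.75, f(-2) = -24, f(-0.75) = -6.1875, f(0.5) = 2.25, f(2) = 0, f(2.5) = -3.75.
On each subinterval the trapezoid contributes (Δu_i/2)·[f(u_{i-1}) + f(u_i)].
Sum = -35.015625.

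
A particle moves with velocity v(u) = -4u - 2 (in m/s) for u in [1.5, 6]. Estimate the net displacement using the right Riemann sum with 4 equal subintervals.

-86.625

Δu = (6 − 1.5)/4 = 1.125.
Right endpoints: 2.625, 3.75, 4.875, 6.
v(2.625) = -12.5, v(3.75) = -17, v(4.875) = -21.5, v(6) = -26.
Sum = Δu · [v(2.625) + v(3.75) + v(4.875) + v(6)].
Sum = -86.625.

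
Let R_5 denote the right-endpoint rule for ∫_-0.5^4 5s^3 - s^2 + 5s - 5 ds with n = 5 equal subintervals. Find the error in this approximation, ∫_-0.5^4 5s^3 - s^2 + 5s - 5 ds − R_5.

-162.658125

Exact integral: ∫_-0.5^4 f(s) ds = 315.421875.
R_5 = 478.08.
Error = 315.421875 − 478.08 = -162.658125.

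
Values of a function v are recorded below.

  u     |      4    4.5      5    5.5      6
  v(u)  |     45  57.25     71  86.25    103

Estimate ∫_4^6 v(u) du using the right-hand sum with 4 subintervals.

Δu = 0.5.
Sum = 0.5·[57.25 + 71 + 86.25 + 103] = 158.75.

158.75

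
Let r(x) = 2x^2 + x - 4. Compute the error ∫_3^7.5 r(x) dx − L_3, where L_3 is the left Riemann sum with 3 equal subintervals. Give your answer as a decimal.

70.875

Exact integral: ∫_3^7.5 r(x) dx = 268.875.
L_3 = 198.
Error = 268.875 − 198 = 70.875.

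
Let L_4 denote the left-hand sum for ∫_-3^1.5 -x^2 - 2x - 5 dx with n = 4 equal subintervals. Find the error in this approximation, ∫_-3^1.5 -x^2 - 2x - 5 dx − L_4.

Exact integral: ∫_-3^1.5 f(x) dx = -25.875.
L_4 = -25.55859375.
Error = -25.875 − (-25.55859375) = -0.31640625.

-0.31640625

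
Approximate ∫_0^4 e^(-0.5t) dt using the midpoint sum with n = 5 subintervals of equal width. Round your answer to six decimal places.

1.717854

Δt = (4 − 0)/5 = 0.8.
Midpoints: 0.4, 1.2, 2, 2.8, 3.6.
f(0.4) ≈ 0.818731, f(1.2) ≈ 0.548812, f(2) ≈ 0.367879, f(2.8) ≈ 0.246597, f(3.6) ≈ 0.165299.
Sum = Δt · [f(0.4) + f(1.2) + f(2) + f(2.8) + f(3.6)].
Sum ≈ 1.717854.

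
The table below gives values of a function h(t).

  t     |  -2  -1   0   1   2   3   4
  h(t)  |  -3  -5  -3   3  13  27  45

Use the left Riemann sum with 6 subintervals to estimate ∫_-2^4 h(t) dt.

32

Δt = 1.
Sum = 1·[(-3) + (-5) + (-3) + 3 + 13 + 27] = 32.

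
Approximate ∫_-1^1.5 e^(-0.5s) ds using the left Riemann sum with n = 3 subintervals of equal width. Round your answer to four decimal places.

2.8768

Δs = (1.5 − (-1))/3 = 5/6.
Left endpoints: -1, -1/6, 2/3.
f(-1) ≈ 1.6487, f(-1/6) ≈ 1.0869, f(2/3) ≈ 0.7165.
Sum = Δs · [f(-1) + f(-1/6) + f(2/3)].
Sum ≈ 2.8768.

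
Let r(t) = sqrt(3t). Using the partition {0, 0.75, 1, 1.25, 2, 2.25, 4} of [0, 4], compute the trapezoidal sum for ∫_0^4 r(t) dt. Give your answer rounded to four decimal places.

9.0052

Subinterval widths: 0.75, 0.25, 0.25, 0.75, 0.25, 1.75.
r(0) ≈ 0.0000, r(0.75) ≈ 1.5000, r(1) ≈ 1.7321, r(1.25) ≈ 1.9365, r(2) ≈ 2.4495, r(2.25) ≈ 2.5981, r(4) ≈ 3.4641.
On each subinterval the trapezoid contributes (Δt_i/2)·[r(t_{i-1}) + r(t_i)].
Sum ≈ 9.0052.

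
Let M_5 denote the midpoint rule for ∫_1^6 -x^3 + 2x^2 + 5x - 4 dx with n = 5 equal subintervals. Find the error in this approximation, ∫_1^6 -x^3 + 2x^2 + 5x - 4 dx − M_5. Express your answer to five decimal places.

-3.54167

Exact integral: ∫_1^6 f(x) dx ≈ -112.9166667.
M_5 = -109.375.
Error ≈ -112.9166667 − (-109.375) ≈ -3.54167.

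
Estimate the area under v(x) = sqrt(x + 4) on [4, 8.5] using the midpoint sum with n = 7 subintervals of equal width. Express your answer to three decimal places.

Δx = (8.5 − 4)/7 = 9/14.
Midpoints: 121/28, 139/28, 157/28, 6.25, 193/28, 211/28, 229/28.
v(121/28) ≈ 2.885, v(139/28) ≈ 2.994, v(157/28) ≈ 3.100, v(6.25) ≈ 3.202, v(193/28) ≈ 3.300, v(211/28) ≈ 3.396, v(229/28) ≈ 3.490.
Sum = Δx · [v(121/28) + v(139/28) + v(157/28) + ...].
Sum ≈ 14.378.

14.378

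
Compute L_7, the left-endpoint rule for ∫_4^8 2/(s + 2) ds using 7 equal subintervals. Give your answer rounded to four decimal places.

Δs = (8 − 4)/7 = 4/7.
Left endpoints: 4, 32/7, 36/7, 40/7, 44/7, 48/7, 52/7.
f(4) = 1/3, f(32/7) = 7/23, f(36/7) = 0.28, f(40/7) = 7/27, f(44/7) = 7/29, f(48/7) = 7/31, f(52/7) = 7/33.
Sum = Δs · [f(4) + f(32/7) + f(36/7) + ...].
Sum ≈ 1.0607.

1.0607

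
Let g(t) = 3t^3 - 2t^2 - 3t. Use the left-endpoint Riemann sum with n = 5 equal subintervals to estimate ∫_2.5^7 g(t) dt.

Δt = (7 − 2.5)/5 = 0.9.
Left endpoints: 2.5, 3.4, 4.3, 5.2, 6.1.
g(2.5) = 26.875, g(3.4) = 84.592, g(4.3) = 188.641, g(5.2) = 352.144, g(6.1) = 588.223.
Sum = Δt · [g(2.5) + g(3.4) + g(4.3) + g(5.2) + g(6.1)].
Sum = 1116.4275.

1116.4275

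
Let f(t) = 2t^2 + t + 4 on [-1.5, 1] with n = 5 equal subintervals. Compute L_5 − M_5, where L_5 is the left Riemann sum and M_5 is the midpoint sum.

0.3125

L_5 = 12.5.
M_5 = 12.1875.
L_5 − M_5 = 0.3125.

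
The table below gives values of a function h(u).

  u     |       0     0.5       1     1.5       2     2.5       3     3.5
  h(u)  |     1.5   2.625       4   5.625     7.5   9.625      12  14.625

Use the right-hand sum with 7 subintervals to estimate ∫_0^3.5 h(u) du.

Δu = 0.5.
Sum = 0.5·[2.625 + 4 + 5.625 + 7.5 + 9.625 + 12 + 14.625] = 28.

28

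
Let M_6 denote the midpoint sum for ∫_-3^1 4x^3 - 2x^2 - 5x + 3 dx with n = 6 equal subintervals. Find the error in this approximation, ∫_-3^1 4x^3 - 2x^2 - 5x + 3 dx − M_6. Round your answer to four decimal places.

-2.0741

Exact integral: ∫_-3^1 f(x) dx ≈ -66.666667.
M_6 ≈ -64.592593.
Error ≈ -66.666667 − (-64.592593) ≈ -2.0741.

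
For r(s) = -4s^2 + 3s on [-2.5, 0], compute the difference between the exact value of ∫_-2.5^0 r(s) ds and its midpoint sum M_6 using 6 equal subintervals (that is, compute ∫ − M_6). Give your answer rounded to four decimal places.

Exact integral: ∫_-2.5^0 r(s) ds ≈ -30.208333.
M_6 ≈ -30.063657.
Error ≈ -30.208333 − (-30.063657) ≈ -0.1447.

-0.1447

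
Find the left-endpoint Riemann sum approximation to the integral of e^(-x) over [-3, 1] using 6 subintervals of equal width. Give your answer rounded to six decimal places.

27.015141

Δx = (1 − (-3))/6 = 2/3.
Left endpoints: -3, -7/3, -5/3, -1, -1/3, 1/3.
f(-3) ≈ 20.085537, f(-7/3) ≈ 10.312259, f(-5/3) ≈ 5.294490, f(-1) ≈ 2.718282, f(-1/3) ≈ 1.395612, f(1/3) ≈ 0.716531.
Sum = Δx · [f(-3) + f(-7/3) + f(-5/3) + ...].
Sum ≈ 27.015141.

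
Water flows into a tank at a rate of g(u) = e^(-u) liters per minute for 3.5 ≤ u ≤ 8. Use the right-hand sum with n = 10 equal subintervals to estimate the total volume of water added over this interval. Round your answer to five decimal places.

0.02365

Δu = (8 − 3.5)/10 = 0.45.
Right endpoints: 3.95, 4.4, 4.85, 5.3, 5.75, 6.2, 6.65, 7.1, 7.55, 8.
g(3.95) ≈ 0.01925, g(4.4) ≈ 0.01228, g(4.85) ≈ 0.00783, g(5.3) ≈ 0.00499, g(5.75) ≈ 0.00318, g(6.2) ≈ 0.00203, g(6.65) ≈ 0.00129, g(7.1) ≈ 0.00083, g(7.55) ≈ 0.00053, g(8) ≈ 0.00034.
Sum = Δu · [g(3.95) + g(4.4) + g(4.85) + ...].
Sum ≈ 0.02365.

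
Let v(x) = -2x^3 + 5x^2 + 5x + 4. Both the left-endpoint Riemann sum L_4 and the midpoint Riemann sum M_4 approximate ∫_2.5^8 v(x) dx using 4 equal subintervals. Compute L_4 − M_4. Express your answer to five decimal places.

396.20410

L_4 ≈ -615.6347656.
M_4 ≈ -1011.8388672.
L_4 − M_4 ≈ 396.20410.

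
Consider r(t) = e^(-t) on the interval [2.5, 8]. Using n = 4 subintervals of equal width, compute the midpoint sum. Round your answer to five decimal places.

Δt = (8 − 2.5)/4 = 1.375.
Midpoints: 3.1875, 4.5625, 5.9375, 7.3125.
r(3.1875) ≈ 0.04127, r(4.5625) ≈ 0.01044, r(5.9375) ≈ 0.00264, r(7.3125) ≈ 0.00067.
Sum = Δt · [r(3.1875) + r(4.5625) + r(5.9375) + r(7.3125)].
Sum ≈ 0.07565.

0.07565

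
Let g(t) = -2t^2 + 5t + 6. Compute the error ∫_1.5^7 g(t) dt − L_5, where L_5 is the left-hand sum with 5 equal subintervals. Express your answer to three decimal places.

Exact integral: ∫_1.5^7 g(t) dt ≈ -76.54167.
L_5 = -42.46.
Error ≈ -76.54167 − (-42.46) ≈ -34.082.

-34.082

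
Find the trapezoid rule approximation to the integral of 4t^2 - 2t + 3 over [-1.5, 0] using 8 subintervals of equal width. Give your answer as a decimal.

11.28515625

Δt = (0 − (-1.5))/8 = 0.1875.
f(-1.5) = 15, f(-1.3125) = 12.515625, f(-1.125) = 10.3125, f(-0.9375) = 8.390625, f(-0.75) = 6.75, f(-0.5625) = 5.390625, f(-0.375) = 4.3125, f(-0.1875) = 3.515625, f(0) = 3.
T_8 = (Δt/2)·[f(t_0) + 2f(t_1) + ... + 2f(t_{7}) + f(t_8)].
Sum = 11.28515625.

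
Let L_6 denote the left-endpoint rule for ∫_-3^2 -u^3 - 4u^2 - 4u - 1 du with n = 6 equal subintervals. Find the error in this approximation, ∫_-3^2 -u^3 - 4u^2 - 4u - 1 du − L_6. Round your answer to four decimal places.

Exact integral: ∫_-3^2 f(u) du ≈ -25.416667.
L_6 ≈ -12.280093.
Error ≈ -25.416667 − (-12.280093) ≈ -13.1366.

-13.1366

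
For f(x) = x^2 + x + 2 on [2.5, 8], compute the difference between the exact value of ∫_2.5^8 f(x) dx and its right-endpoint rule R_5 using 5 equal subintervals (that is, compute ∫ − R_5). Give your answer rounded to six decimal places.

Exact integral: ∫_2.5^8 f(x) dx ≈ 205.33333333.
R_5 = 241.23.
Error ≈ 205.33333333 − 241.23 ≈ -35.896667.

-35.896667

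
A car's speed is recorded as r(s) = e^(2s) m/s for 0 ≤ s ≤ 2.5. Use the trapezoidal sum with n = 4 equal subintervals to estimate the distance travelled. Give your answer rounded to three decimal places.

83.063

Δs = (2.5 − 0)/4 = 0.625.
r(0) ≈ 1.000, r(0.625) ≈ 3.490, r(1.25) ≈ 12.182, r(1.875) ≈ 42.521, r(2.5) ≈ 148.413.
T_4 = (Δs/2)·[r(s_0) + 2r(s_1) + 2r(s_2) + 2r(s_3) + r(s_4)].
Sum ≈ 83.063.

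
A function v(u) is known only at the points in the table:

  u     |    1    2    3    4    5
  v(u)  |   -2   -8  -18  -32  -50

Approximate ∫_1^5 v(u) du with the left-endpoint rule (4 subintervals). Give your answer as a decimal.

Δu = 1.
Sum = 1·[(-2) + (-8) + (-18) + (-32)] = -60.

-60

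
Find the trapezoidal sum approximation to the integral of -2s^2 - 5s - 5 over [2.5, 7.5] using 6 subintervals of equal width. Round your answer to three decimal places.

Δs = (7.5 − 2.5)/6 = 5/6.
f(2.5) = -30, f(10/3) = -395/9, f(25/6) = -545/9, f(5) = -80, f(35/6) = -920/9, f(20/3) = -1145/9, f(7.5) = -155.
T_6 = (Δs/2)·[f(s_0) + 2f(s_1) + ... + 2f(s_{5}) + f(s_6)].
Sum ≈ -421.991.

-421.991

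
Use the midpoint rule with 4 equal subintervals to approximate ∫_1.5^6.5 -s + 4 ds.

0

Δs = (6.5 − 1.5)/4 = 1.25.
Midpoints: 2.125, 3.375, 4.625, 5.875.
f(2.125) = 1.875, f(3.375) = 0.625, f(4.625) = -0.625, f(5.875) = -1.875.
Sum = Δs · [f(2.125) + f(3.375) + f(4.625) + f(5.875)].
Sum = 0.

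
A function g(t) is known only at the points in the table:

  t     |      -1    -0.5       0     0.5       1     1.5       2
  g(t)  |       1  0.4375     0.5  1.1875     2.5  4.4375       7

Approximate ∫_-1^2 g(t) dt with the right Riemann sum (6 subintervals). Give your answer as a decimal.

Δt = 0.5.
Sum = 0.5·[0.4375 + 0.5 + 1.1875 + 2.5 + 4.4375 + 7] = 8.03125.

8.03125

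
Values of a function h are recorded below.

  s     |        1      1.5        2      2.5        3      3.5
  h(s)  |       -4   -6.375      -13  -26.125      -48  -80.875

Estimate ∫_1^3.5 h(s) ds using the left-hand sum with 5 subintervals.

-48.75

Δs = 0.5.
Sum = 0.5·[(-4) + (-6.375) + (-13) + (-26.125) + (-48)] = -48.75.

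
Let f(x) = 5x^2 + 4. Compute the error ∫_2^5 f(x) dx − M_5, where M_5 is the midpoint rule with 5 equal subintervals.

0.45

Exact integral: ∫_2^5 f(x) dx = 207.
M_5 = 206.55.
Error = 207 − 206.55 = 0.45.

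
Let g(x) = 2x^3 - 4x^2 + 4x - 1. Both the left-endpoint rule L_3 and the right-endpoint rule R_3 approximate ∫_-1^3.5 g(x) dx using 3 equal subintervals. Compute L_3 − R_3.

-91.125

L_3 = -5.625.
R_3 = 85.5.
L_3 − R_3 = -91.125.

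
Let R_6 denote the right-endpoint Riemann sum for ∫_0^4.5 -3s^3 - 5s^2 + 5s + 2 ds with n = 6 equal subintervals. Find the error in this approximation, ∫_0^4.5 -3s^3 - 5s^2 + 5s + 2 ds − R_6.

Exact integral: ∫_0^4.5 f(s) ds = -399.796875.
R_6 = -542.49609375.
Error = -399.796875 − (-542.49609375) = 142.69921875.

142.69921875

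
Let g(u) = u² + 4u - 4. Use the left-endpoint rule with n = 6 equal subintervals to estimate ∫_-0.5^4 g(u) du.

22.640625

Δu = (4 − (-0.5))/6 = 0.75.
Left endpoints: -0.5, 0.25, 1, 1.75, 2.5, 3.25.
g(-0.5) = -5.75, g(0.25) = -2.9375, g(1) = 1, g(1.75) = 6.0625, g(2.5) = 12.25, g(3.25) = 19.5625.
Sum = Δu · [g(-0.5) + g(0.25) + g(1) + ...].
Sum = 22.640625.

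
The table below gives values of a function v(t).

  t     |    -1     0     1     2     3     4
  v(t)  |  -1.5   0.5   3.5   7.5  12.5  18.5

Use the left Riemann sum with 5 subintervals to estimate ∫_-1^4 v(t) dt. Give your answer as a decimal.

Δt = 1.
Sum = 1·[(-1.5) + 0.5 + 3.5 + 7.5 + 12.5] = 22.5.

22.5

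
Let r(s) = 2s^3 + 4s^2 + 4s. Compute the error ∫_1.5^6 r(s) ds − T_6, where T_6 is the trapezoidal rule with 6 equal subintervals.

-11.1796875

Exact integral: ∫_1.5^6 r(s) ds = 996.46875.
T_6 = 1007.6484375.
Error = 996.46875 − 1007.6484375 = -11.1796875.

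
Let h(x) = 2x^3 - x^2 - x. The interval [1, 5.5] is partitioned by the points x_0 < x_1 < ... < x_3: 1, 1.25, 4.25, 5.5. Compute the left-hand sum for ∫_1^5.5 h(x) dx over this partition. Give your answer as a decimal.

167.3046875

Subinterval widths: 0.25, 3, 1.25.
Left endpoints: 1, 1.25, 4.25.
h(1) = 0, h(1.25) = 1.09375, h(4.25) = 131.21875.
Sum = Σ Δx_i · h(x_i).
Sum = 167.3046875.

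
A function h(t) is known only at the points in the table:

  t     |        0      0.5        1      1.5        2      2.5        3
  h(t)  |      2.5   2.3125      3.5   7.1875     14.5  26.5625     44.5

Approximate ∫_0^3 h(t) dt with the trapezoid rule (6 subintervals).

38.78125

Δt = 0.5.
T_6 = (0.5/2)·[2.5 + 2·2.3125 + 2·3.5 + 2·7.1875 + 2·14.5 + 2·26.5625 + 44.5] = 38.78125.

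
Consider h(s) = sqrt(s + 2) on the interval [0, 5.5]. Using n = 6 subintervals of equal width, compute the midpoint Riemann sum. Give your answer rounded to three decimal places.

11.813

Δs = (5.5 − 0)/6 = 11/12.
Midpoints: 11/24, 1.375, 55/24, 77/24, 4.125, 121/24.
h(11/24) ≈ 1.568, h(1.375) ≈ 1.837, h(55/24) ≈ 2.072, h(77/24) ≈ 2.282, h(4.125) ≈ 2.475, h(121/24) ≈ 2.654.
Sum = Δs · [h(11/24) + h(1.375) + h(55/24) + ...].
Sum ≈ 11.813.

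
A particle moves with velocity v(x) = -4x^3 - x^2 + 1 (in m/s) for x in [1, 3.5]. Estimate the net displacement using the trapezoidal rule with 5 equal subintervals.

-163.4375

Δx = (3.5 − 1)/5 = 0.5.
v(1) = -4, v(1.5) = -14.75, v(2) = -35, v(2.5) = -67.75, v(3) = -116, v(3.5) = -182.75.
T_5 = (Δx/2)·[v(x_0) + 2v(x_1) + ... + 2v(x_{4}) + v(x_5)].
Sum = -163.4375.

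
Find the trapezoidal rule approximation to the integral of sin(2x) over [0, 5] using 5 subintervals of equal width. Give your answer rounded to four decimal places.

Δx = (5 − 0)/5 = 1.
f(0) ≈ 0.0000, f(1) ≈ 0.9093, f(2) ≈ -0.7568, f(3) ≈ -0.2794, f(4) ≈ 0.9894, f(5) ≈ -0.5440.
T_5 = (Δx/2)·[f(x_0) + 2f(x_1) + ... + 2f(x_{4}) + f(x_5)].
Sum ≈ 0.5904.

0.5904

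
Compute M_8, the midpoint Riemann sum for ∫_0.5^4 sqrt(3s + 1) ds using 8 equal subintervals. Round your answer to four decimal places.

9.5418

Δs = (4 − 0.5)/8 = 0.4375.
Midpoints: 0.71875, 1.15625, 1.59375, 2.03125, 2.46875, 2.90625, 3.34375, 3.78125.
f(0.71875) ≈ 1.7766, f(1.15625) ≈ 2.1139, f(1.59375) ≈ 2.4044, f(2.03125) ≈ 2.6634, f(2.46875) ≈ 2.8994, f(2.90625) ≈ 3.1175, f(3.34375) ≈ 3.3213, f(3.78125) ≈ 3.5134.
Sum = Δs · [f(0.71875) + f(1.15625) + f(1.59375) + ...].
Sum ≈ 9.5418.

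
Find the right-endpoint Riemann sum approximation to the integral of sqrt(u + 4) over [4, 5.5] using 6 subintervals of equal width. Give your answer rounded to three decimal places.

Δu = (5.5 − 4)/6 = 0.25.
Right endpoints: 4.25, 4.5, 4.75, 5, 5.25, 5.5.
f(4.25) ≈ 2.872, f(4.5) ≈ 2.915, f(4.75) ≈ 2.958, f(5) ≈ 3.000, f(5.25) ≈ 3.041, f(5.5) ≈ 3.082.
Sum = Δu · [f(4.25) + f(4.5) + f(4.75) + ...].
Sum ≈ 4.467.

4.467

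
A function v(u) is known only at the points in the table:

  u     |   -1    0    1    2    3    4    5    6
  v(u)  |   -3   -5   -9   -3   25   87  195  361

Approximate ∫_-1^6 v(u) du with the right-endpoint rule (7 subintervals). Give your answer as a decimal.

651

Δu = 1.
Sum = 1·[(-5) + (-9) + (-3) + 25 + 87 + 195 + 361] = 651.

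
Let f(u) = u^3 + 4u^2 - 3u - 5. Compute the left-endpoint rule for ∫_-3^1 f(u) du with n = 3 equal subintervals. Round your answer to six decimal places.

21.185185

Δu = (1 − (-3))/3 = 4/3.
Left endpoints: -3, -5/3, -1/3.
f(-3) = 13, f(-5/3) = 175/27, f(-1/3) = -97/27.
Sum = Δu · [f(-3) + f(-5/3) + f(-1/3)].
Sum ≈ 21.185185.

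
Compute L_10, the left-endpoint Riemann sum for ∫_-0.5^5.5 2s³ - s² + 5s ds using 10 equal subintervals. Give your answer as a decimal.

Δs = (5.5 − (-0.5))/10 = 0.6.
Left endpoints: -0.5, 0.1, 0.7, 1.3, 1.9, 2.5, 3.1, 3.7, 4.3, 4.9.
f(-0.5) = -3, f(0.1) = 0.492, f(0.7) = 3.696, f(1.3) = 9.204, f(1.9) = 19.608, f(2.5) = 37.5, f(3.1) = 65.472, f(3.7) = 106.116, f(4.3) = 162.024, f(4.9) = 235.788.
Sum = Δs · [f(-0.5) + f(0.1) + f(0.7) + ...].
Sum = 382.14.

382.14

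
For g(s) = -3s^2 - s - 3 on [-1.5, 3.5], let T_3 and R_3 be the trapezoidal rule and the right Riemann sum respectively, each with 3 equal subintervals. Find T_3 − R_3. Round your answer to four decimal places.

29.1667

T_3 ≈ -73.194444.
R_3 ≈ -102.361111.
T_3 − R_3 ≈ 29.1667.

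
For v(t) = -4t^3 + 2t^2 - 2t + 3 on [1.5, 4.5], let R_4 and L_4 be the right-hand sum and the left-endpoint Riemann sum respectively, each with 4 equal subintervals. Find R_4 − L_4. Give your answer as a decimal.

R_4 = -485.4375.
L_4 = -244.6875.
R_4 − L_4 = -240.75.

-240.75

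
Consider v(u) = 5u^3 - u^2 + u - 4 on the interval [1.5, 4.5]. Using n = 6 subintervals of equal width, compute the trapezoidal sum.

Δu = (4.5 − 1.5)/6 = 0.5.
v(1.5) = 12.125, v(2) = 34, v(2.5) = 70.375, v(3) = 125, v(3.5) = 201.625, v(4) = 304, v(4.5) = 435.875.
T_6 = (Δu/2)·[v(u_0) + 2v(u_1) + ... + 2v(u_{5}) + v(u_6)].
Sum = 479.5.

479.5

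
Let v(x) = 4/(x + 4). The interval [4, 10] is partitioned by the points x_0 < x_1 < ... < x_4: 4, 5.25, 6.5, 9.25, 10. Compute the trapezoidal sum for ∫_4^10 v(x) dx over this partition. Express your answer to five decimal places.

2.25039

Subinterval widths: 1.25, 1.25, 2.75, 0.75.
v(4) = 0.5, v(5.25) = 16/37, v(6.5) = 8/21, v(9.25) = 16/53, v(10) = 2/7.
On each subinterval the trapezoid contributes (Δx_i/2)·[v(x_{i-1}) + v(x_i)].
Sum ≈ 2.25039.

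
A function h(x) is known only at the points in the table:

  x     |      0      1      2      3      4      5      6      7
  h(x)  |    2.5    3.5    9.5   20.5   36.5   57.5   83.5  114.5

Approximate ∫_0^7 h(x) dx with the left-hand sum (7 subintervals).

213.5

Δx = 1.
Sum = 1·[2.5 + 3.5 + 9.5 + 20.5 + 36.5 + 57.5 + 83.5] = 213.5.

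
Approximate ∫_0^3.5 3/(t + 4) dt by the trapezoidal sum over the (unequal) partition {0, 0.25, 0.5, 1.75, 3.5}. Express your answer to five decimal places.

Subinterval widths: 0.25, 0.25, 1.25, 1.75.
f(0) = 0.75, f(0.25) = 12/17, f(0.5) = 2/3, f(1.75) = 12/23, f(3.5) = 0.4.
On each subinterval the trapezoid contributes (Δt_i/2)·[f(t_{i-1}) + f(t_i)].
Sum ≈ 1.90283.

1.90283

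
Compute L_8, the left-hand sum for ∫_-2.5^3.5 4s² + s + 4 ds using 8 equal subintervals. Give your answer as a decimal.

96

Δs = (3.5 − (-2.5))/8 = 0.75.
Left endpoints: -2.5, -1.75, -1, -0.25, 0.5, 1.25, 2, 2.75.
f(-2.5) = 26.5, f(-1.75) = 14.5, f(-1) = 7, f(-0.25) = 4, f(0.5) = 5.5, f(1.25) = 11.5, f(2) = 22, f(2.75) = 37.
Sum = Δs · [f(-2.5) + f(-1.75) + f(-1) + ...].
Sum = 96.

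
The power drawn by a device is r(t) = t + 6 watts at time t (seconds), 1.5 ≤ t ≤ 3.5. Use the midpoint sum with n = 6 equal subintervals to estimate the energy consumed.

17

Δt = (3.5 − 1.5)/6 = 1/3.
Midpoints: 5/3, 2, 7/3, 8/3, 3, 10/3.
r(5/3) = 23/3, r(2) = 8, r(7/3) = 25/3, r(8/3) = 26/3, r(3) = 9, r(10/3) = 28/3.
Sum = Δt · [r(5/3) + r(2) + r(7/3) + ...].
Sum = 17.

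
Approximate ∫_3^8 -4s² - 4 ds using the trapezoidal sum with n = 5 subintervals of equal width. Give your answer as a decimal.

-670

Δs = (8 − 3)/5 = 1.
f(3) = -40, f(4) = -68, f(5) = -104, f(6) = -148, f(7) = -200, f(8) = -260.
T_5 = (Δs/2)·[f(s_0) + 2f(s_1) + ... + 2f(s_{4}) + f(s_5)].
Sum = -670.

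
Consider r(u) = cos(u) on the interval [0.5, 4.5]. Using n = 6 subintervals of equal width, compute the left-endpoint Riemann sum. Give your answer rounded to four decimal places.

Δu = (4.5 − 0.5)/6 = 2/3.
Left endpoints: 0.5, 7/6, 11/6, 2.5, 19/6, 23/6.
r(0.5) ≈ 0.8776, r(7/6) ≈ 0.3932, r(11/6) ≈ -0.2595, r(2.5) ≈ -0.8011, r(19/6) ≈ -0.9997, r(23/6) ≈ -0.7701.
Sum = Δu · [r(0.5) + r(7/6) + r(11/6) + ...].
Sum ≈ -1.0398.

-1.0398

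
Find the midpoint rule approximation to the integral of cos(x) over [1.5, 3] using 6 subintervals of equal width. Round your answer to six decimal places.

Δx = (3 − 1.5)/6 = 0.25.
Midpoints: 1.625, 1.875, 2.125, 2.375, 2.625, 2.875.
f(1.625) ≈ -0.054177, f(1.875) ≈ -0.299534, f(2.125) ≈ -0.526266, f(2.375) ≈ -0.720278, f(2.625) ≈ -0.869507, f(2.875) ≈ -0.964674.
Sum = Δx · [f(1.625) + f(1.875) + f(2.125) + ...].
Sum ≈ -0.858609.

-0.858609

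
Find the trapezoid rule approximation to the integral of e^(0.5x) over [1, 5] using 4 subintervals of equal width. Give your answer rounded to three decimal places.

Δx = (5 − 1)/4 = 1.
f(1) ≈ 1.649, f(2) ≈ 2.718, f(3) ≈ 4.482, f(4) ≈ 7.389, f(5) ≈ 12.182.
T_4 = (Δx/2)·[f(x_0) + 2f(x_1) + 2f(x_2) + 2f(x_3) + f(x_4)].
Sum ≈ 21.505.

21.505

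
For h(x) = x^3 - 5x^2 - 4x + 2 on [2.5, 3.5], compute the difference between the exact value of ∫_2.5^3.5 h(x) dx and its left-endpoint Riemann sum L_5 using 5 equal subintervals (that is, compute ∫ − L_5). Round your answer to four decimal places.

-0.7017

Exact integral: ∫_2.5^3.5 h(x) dx ≈ -27.666667.
L_5 = -26.965.
Error ≈ -27.666667 − (-26.965) ≈ -0.7017.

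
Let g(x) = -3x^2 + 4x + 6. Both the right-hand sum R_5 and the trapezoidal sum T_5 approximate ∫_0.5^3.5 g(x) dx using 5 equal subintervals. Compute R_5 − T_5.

-7.2

R_5 = -8.49.
T_5 = -1.29.
R_5 − T_5 = -7.2.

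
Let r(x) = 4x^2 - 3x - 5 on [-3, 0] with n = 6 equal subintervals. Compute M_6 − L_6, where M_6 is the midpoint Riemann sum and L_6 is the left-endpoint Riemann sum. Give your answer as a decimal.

-12

M_6 = 34.25.
L_6 = 46.25.
M_6 − L_6 = -12.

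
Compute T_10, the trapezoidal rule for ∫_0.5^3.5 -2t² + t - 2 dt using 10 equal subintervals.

Δt = (3.5 − 0.5)/10 = 0.3.
f(0.5) = -2, f(0.8) = -2.48, f(1.1) = -3.32, f(1.4) = -4.52, f(1.7) = -6.08, f(2) = -8, f(2.3) = -10.28, f(2.6) = -12.92, f(2.9) = -15.92, f(3.2) = -19.28, f(3.5) = -23.
T_10 = (Δt/2)·[f(t_0) + 2f(t_1) + ... + 2f(t_{9}) + f(t_10)].
Sum = -28.59.

-28.59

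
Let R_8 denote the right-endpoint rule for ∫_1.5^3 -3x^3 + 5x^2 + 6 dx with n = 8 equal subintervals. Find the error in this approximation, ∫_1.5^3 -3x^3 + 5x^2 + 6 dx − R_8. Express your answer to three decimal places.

3.615

Exact integral: ∫_1.5^3 f(x) dx = -8.578125.
R_8 ≈ -12.19263.
Error ≈ -8.578125 − (-12.19263) ≈ 3.615.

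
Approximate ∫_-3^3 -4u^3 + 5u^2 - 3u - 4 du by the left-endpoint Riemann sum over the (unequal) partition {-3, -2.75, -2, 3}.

403.4375

Subinterval widths: 0.25, 0.75, 5.
Left endpoints: -3, -2.75, -2.
f(-3) = 158, f(-2.75) = 125.25, f(-2) = 54.
Sum = Σ Δu_i · f(u_i).
Sum = 403.4375.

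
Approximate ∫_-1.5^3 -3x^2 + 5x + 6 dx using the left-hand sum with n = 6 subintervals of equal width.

11.390625

Δx = (3 − (-1.5))/6 = 0.75.
Left endpoints: -1.5, -0.75, 0, 0.75, 1.5, 2.25.
f(-1.5) = -8.25, f(-0.75) = 0.5625, f(0) = 6, f(0.75) = 8.0625, f(1.5) = 6.75, f(2.25) = 2.0625.
Sum = Δx · [f(-1.5) + f(-0.75) + f(0) + ...].
Sum = 11.390625.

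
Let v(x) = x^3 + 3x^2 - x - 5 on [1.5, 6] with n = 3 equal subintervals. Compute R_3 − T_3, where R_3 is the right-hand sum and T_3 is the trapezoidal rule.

232.03125

R_3 = 752.0625.
T_3 = 520.03125.
R_3 − T_3 = 232.03125.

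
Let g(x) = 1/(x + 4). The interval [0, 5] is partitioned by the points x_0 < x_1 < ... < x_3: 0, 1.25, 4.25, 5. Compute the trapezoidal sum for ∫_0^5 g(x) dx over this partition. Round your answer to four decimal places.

0.8300

Subinterval widths: 1.25, 3, 0.75.
g(0) = 0.25, g(1.25) = 4/21, g(4.25) = 4/33, g(5) = 1/9.
On each subinterval the trapezoid contributes (Δx_i/2)·[g(x_{i-1}) + g(x_i)].
Sum ≈ 0.8300.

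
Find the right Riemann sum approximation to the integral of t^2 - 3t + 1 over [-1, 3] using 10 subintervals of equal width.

0.64

Δt = (3 − (-1))/10 = 0.4.
Right endpoints: -0.6, -0.2, 0.2, 0.6, 1, 1.4, 1.8, 2.2, 2.6, 3.
f(-0.6) = 3.16, f(-0.2) = 1.64, f(0.2) = 0.44, f(0.6) = -0.44, f(1) = -1, f(1.4) = -1.24, f(1.8) = -1.16, f(2.2) = -0.76, f(2.6) = -0.04, f(3) = 1.
Sum = Δt · [f(-0.6) + f(-0.2) + f(0.2) + ...].
Sum = 0.64.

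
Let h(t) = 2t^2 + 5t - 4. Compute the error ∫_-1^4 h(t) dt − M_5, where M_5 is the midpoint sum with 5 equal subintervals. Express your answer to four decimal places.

Exact integral: ∫_-1^4 h(t) dt ≈ 60.833333.
M_5 = 60.
Error ≈ 60.833333 − 60 ≈ 0.8333.

0.8333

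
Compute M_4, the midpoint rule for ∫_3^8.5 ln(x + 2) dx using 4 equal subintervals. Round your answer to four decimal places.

Δx = (8.5 − 3)/4 = 1.375.
Midpoints: 3.6875, 5.0625, 6.4375, 7.8125.
f(3.6875) ≈ 1.7383, f(5.0625) ≈ 1.9548, f(6.4375) ≈ 2.1327, f(7.8125) ≈ 2.2837.
Sum = Δx · [f(3.6875) + f(5.0625) + f(6.4375) + f(7.8125)].
Sum ≈ 11.1504.

11.1504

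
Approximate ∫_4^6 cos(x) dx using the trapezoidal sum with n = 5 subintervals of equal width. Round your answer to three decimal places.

0.471

Δx = (6 − 4)/5 = 0.4.
f(4) ≈ -0.654, f(4.4) ≈ -0.307, f(4.8) ≈ 0.087, f(5.2) ≈ 0.469, f(5.6) ≈ 0.776, f(6) ≈ 0.960.
T_5 = (Δx/2)·[f(x_0) + 2f(x_1) + ... + 2f(x_{4}) + f(x_5)].
Sum ≈ 0.471.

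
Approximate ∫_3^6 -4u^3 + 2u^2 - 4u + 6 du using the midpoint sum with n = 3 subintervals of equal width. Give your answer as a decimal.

-1112

Δu = (6 − 3)/3 = 1.
Midpoints: 3.5, 4.5, 5.5.
f(3.5) = -155, f(4.5) = -336, f(5.5) = -621.
Sum = Δu · [f(3.5) + f(4.5) + f(5.5)].
Sum = -1112.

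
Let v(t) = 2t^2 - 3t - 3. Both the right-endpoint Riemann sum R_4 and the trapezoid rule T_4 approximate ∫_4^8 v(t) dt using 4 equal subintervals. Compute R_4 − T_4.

42

R_4 = 258.
T_4 = 216.
R_4 − T_4 = 42.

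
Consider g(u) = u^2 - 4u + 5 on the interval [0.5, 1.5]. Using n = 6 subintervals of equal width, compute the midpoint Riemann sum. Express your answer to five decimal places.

2.08102

Δu = (1.5 − 0.5)/6 = 1/6.
Midpoints: 7/12, 0.75, 11/12, 13/12, 1.25, 17/12.
g(7/12) = 433/144, g(0.75) = 2.5625, g(11/12) = 313/144, g(13/12) = 265/144, g(1.25) = 1.5625, g(17/12) = 193/144.
Sum = Δu · [g(7/12) + g(0.75) + g(11/12) + ...].
Sum ≈ 2.08102.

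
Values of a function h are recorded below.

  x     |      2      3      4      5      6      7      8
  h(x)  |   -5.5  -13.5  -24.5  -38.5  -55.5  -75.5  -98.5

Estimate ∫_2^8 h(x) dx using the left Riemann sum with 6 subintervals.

Δx = 1.
Sum = 1·[(-5.5) + (-13.5) + (-24.5) + (-38.5) + (-55.5) + (-75.5)] = -213.

-213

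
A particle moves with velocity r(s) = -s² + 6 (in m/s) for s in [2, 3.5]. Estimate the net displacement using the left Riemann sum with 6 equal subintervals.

-1.609375

Δs = (3.5 − 2)/6 = 0.25.
Left endpoints: 2, 2.25, 2.5, 2.75, 3, 3.25.
r(2) = 2, r(2.25) = 0.9375, r(2.5) = -0.25, r(2.75) = -1.5625, r(3) = -3, r(3.25) = -4.5625.
Sum = Δs · [r(2) + r(2.25) + r(2.5) + ...].
Sum = -1.609375.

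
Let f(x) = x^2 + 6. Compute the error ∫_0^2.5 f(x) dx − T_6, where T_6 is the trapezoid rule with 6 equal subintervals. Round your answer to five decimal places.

-0.07234

Exact integral: ∫_0^2.5 f(x) dx ≈ 20.2083333.
T_6 ≈ 20.2806713.
Error ≈ 20.2083333 − 20.2806713 ≈ -0.07234.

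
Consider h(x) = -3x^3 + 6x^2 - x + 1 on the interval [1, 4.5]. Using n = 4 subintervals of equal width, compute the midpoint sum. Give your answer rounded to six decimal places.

-128.484863

Δx = (4.5 − 1)/4 = 0.875.
Midpoints: 1.4375, 2.3125, 3.1875, 4.0625.
h(1.4375) = 12491/4096, h(2.3125) = -25911/4096, h(3.1875) = -157217/4096, h(4.0625) = -430819/4096.
Sum = Δx · [h(1.4375) + h(2.3125) + h(3.1875) + h(4.0625)].
Sum ≈ -128.484863.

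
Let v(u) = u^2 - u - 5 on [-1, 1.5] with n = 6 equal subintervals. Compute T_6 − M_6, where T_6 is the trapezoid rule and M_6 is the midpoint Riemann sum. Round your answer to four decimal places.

0.1085

T_6 ≈ -11.594329.
M_6 ≈ -11.702836.
T_6 − M_6 ≈ 0.1085.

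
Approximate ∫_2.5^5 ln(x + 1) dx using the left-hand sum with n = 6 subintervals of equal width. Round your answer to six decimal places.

3.751875

Δx = (5 − 2.5)/6 = 5/12.
Left endpoints: 2.5, 35/12, 10/3, 3.75, 25/6, 55/12.
f(2.5) ≈ 1.252763, f(35/12) ≈ 1.365241, f(10/3) ≈ 1.466337, f(3.75) ≈ 1.558145, f(25/6) ≈ 1.642228, f(55/12) ≈ 1.719786.
Sum = Δx · [f(2.5) + f(35/12) + f(10/3) + ...].
Sum ≈ 3.751875.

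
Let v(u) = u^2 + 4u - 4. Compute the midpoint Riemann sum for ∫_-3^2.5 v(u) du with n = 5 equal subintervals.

Δu = (2.5 − (-3))/5 = 1.1.
Midpoints: -2.45, -1.35, -0.25, 0.85, 1.95.
v(-2.45) = -7.7975, v(-1.35) = -7.5775, v(-0.25) = -4.9375, v(0.85) = 0.1225, v(1.95) = 7.6025.
Sum = Δu · [v(-2.45) + v(-1.35) + v(-0.25) + v(0.85) + v(1.95)].
Sum = -13.84625.

-13.84625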